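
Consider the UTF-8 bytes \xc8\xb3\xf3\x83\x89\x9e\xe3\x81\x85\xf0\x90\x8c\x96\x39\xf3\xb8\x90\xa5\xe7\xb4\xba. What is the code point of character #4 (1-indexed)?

Offset 0: leading byte 0xC8 = 11001000 → 2-byte char #1 = C8 B3.
Offset 2: leading byte 0xF3 = 11110011 → 4-byte char #2 = F3 83 89 9E.
Offset 6: leading byte 0xE3 = 11100011 → 3-byte char #3 = E3 81 85.
Offset 9: leading byte 0xF0 = 11110000 → 4-byte char #4 = F0 90 8C 96.
Leading byte 0xF0 = 11110000 matches 11110xxx → 4-byte sequence.
Byte 1: 0xF0 = 11110000, payload 000 (3 bits).
Byte 2: 0x90 = 10010000 (10xxxxxx ✓), payload 010000.
Byte 3: 0x8C = 10001100 (10xxxxxx ✓), payload 001100.
Byte 4: 0x96 = 10010110 (10xxxxxx ✓), payload 010110.
Concatenate: 000010000001100010110 = 0x10316 (21 bits → U+10316).

U+10316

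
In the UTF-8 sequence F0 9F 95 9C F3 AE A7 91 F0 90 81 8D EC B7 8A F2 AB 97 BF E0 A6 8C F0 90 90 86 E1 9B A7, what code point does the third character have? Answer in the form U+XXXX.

U+1004D

Offset 0: leading byte 0xF0 = 11110000 → 4-byte char #1 = F0 9F 95 9C.
Offset 4: leading byte 0xF3 = 11110011 → 4-byte char #2 = F3 AE A7 91.
Offset 8: leading byte 0xF0 = 11110000 → 4-byte char #3 = F0 90 81 8D.
Leading byte 0xF0 = 11110000 matches 11110xxx → 4-byte sequence.
Byte 1: 0xF0 = 11110000, payload 000 (3 bits).
Byte 2: 0x90 = 10010000 (10xxxxxx ✓), payload 010000.
Byte 3: 0x81 = 10000001 (10xxxxxx ✓), payload 000001.
Byte 4: 0x8D = 10001101 (10xxxxxx ✓), payload 001101.
Concatenate: 000010000000001001101 = 0x1004D (21 bits → U+1004D).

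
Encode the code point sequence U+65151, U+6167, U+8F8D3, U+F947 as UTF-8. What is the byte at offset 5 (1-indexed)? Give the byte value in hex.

0xE6

1-indexed offset 5 is 0-indexed offset 4.
U+65151 → 4-byte form F1 A5 85 91 at offsets 0–3.
U+6167 → 3-byte form E6 85 A7 at offsets 4–6.
Offset 4 falls in char 2's range; it's byte 1 of E6 85 A7 = 0xE6.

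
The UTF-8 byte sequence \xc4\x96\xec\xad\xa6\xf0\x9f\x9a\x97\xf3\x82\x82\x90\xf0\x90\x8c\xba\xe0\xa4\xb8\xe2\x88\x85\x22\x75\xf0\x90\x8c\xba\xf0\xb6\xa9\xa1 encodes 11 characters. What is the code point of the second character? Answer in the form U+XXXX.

Offset 0: leading byte 0xC4 = 11000100 → 2-byte char #1 = C4 96.
Offset 2: leading byte 0xEC = 11101100 → 3-byte char #2 = EC AD A6.
Leading byte 0xEC = 11101100 matches 1110xxxx → 3-byte sequence.
Byte 1: 0xEC = 11101100, payload 1100 (4 bits).
Byte 2: 0xAD = 10101101 (10xxxxxx ✓), payload 101101.
Byte 3: 0xA6 = 10100110 (10xxxxxx ✓), payload 100110.
Concatenate: 1100101101100110 = 0xCB66 (16 bits → U+CB66).

U+CB66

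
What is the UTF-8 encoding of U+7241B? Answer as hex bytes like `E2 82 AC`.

F1 B2 90 9B

U+7241B = 0x7241B = 467995 decimal. In range U+10000–U+10FFFF → 4-byte form: 11110xxx 10xxxxxx 10xxxxxx 10xxxxxx.
Binary (21 bits): 001110010010000011011.
Split 3+6+6+6: 001 | 110010 | 010000 | 011011.
Byte 1: 11110001 = 0xF1.
Byte 2: 10110010 = 0xB2.
Byte 3: 10010000 = 0x90.
Byte 4: 10011011 = 0x9B.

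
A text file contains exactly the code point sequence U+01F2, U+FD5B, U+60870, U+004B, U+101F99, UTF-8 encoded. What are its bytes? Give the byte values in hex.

U+01F2: 2-byte form → C7 B2.
U+FD5B: 3-byte form → EF B5 9B.
U+60870: 4-byte form → F1 A0 A1 B0.
U+004B: 1-byte form → 4B.
U+101F99: 4-byte form → F4 81 BE 99.
Concatenated (14 bytes): C7 B2 EF B5 9B F1 A0 A1 B0 4B F4 81 BE 99.

C7 B2 EF B5 9B F1 A0 A1 B0 4B F4 81 BE 99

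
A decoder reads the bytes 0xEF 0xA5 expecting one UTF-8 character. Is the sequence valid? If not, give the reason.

Leading byte 0xEF = 11101111 → 3-byte form, but only 2 bytes are present.

invalid (sequence truncated)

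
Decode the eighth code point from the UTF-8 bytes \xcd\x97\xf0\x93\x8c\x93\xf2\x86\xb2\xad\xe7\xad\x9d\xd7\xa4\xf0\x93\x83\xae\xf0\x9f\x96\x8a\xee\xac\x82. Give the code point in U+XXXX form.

Offset 0: leading byte 0xCD = 11001101 → 2-byte char #1 = CD 97.
Offset 2: leading byte 0xF0 = 11110000 → 4-byte char #2 = F0 93 8C 93.
Offset 6: leading byte 0xF2 = 11110010 → 4-byte char #3 = F2 86 B2 AD.
Offset 10: leading byte 0xE7 = 11100111 → 3-byte char #4 = E7 AD 9D.
Offset 13: leading byte 0xD7 = 11010111 → 2-byte char #5 = D7 A4.
Offset 15: leading byte 0xF0 = 11110000 → 4-byte char #6 = F0 93 83 AE.
Offset 19: leading byte 0xF0 = 11110000 → 4-byte char #7 = F0 9F 96 8A.
Offset 23: leading byte 0xEE = 11101110 → 3-byte char #8 = EE AC 82.
Leading byte 0xEE = 11101110 matches 1110xxxx → 3-byte sequence.
Byte 1: 0xEE = 11101110, payload 1110 (4 bits).
Byte 2: 0xAC = 10101100 (10xxxxxx ✓), payload 101100.
Byte 3: 0x82 = 10000010 (10xxxxxx ✓), payload 000010.
Concatenate: 1110101100000010 = 0xEB02 (16 bits → U+EB02).

U+EB02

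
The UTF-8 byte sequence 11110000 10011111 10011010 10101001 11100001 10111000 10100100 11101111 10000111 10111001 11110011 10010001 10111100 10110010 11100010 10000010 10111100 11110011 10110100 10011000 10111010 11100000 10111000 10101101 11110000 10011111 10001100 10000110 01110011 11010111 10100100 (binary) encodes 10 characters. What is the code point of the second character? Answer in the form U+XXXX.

Offset 0: leading byte 0xF0 = 11110000 → 4-byte char #1 = F0 9F 9A A9.
Offset 4: leading byte 0xE1 = 11100001 → 3-byte char #2 = E1 B8 A4.
Leading byte 0xE1 = 11100001 matches 1110xxxx → 3-byte sequence.
Byte 1: 0xE1 = 11100001, payload 0001 (4 bits).
Byte 2: 0xB8 = 10111000 (10xxxxxx ✓), payload 111000.
Byte 3: 0xA4 = 10100100 (10xxxxxx ✓), payload 100100.
Concatenate: 0001111000100100 = 0x1E24 (16 bits → U+1E24).

U+1E24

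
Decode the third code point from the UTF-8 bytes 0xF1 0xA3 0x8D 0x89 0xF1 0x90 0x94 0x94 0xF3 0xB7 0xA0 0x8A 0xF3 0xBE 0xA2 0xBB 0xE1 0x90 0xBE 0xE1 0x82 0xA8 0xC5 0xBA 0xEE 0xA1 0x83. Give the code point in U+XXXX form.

Offset 0: leading byte 0xF1 = 11110001 → 4-byte char #1 = F1 A3 8D 89.
Offset 4: leading byte 0xF1 = 11110001 → 4-byte char #2 = F1 90 94 94.
Offset 8: leading byte 0xF3 = 11110011 → 4-byte char #3 = F3 B7 A0 8A.
Leading byte 0xF3 = 11110011 matches 11110xxx → 4-byte sequence.
Byte 1: 0xF3 = 11110011, payload 011 (3 bits).
Byte 2: 0xB7 = 10110111 (10xxxxxx ✓), payload 110111.
Byte 3: 0xA0 = 10100000 (10xxxxxx ✓), payload 100000.
Byte 4: 0x8A = 10001010 (10xxxxxx ✓), payload 001010.
Concatenate: 011110111100000001010 = 0xF780A (21 bits → U+F780A).

U+F780A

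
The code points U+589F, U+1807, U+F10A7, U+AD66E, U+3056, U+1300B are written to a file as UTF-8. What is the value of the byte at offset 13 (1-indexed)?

0x99

1-indexed offset 13 is 0-indexed offset 12.
U+589F → 3-byte form E5 A2 9F at offsets 0–2.
U+1807 → 3-byte form E1 A0 87 at offsets 3–5.
U+F10A7 → 4-byte form F3 B1 82 A7 at offsets 6–9.
U+AD66E → 4-byte form F2 AD 99 AE at offsets 10–13.
Offset 12 falls in char 4's range; it's byte 3 of F2 AD 99 AE = 0x99.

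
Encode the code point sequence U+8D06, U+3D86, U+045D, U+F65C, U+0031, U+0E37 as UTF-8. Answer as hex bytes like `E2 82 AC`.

E8 B4 86 E3 B6 86 D1 9D EF 99 9C 31 E0 B8 B7

U+8D06: 3-byte form → E8 B4 86.
U+3D86: 3-byte form → E3 B6 86.
U+045D: 2-byte form → D1 9D.
U+F65C: 3-byte form → EF 99 9C.
U+0031: 1-byte form → 31.
U+0E37: 3-byte form → E0 B8 B7.
Concatenated (15 bytes): E8 B4 86 E3 B6 86 D1 9D EF 99 9C 31 E0 B8 B7.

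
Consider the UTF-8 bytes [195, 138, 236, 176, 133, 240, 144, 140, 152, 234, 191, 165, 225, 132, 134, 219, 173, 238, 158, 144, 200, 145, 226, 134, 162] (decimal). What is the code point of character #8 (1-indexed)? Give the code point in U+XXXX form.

Offset 0: leading byte 0xC3 = 11000011 → 2-byte char #1 = C3 8A.
Offset 2: leading byte 0xEC = 11101100 → 3-byte char #2 = EC B0 85.
Offset 5: leading byte 0xF0 = 11110000 → 4-byte char #3 = F0 90 8C 98.
Offset 9: leading byte 0xEA = 11101010 → 3-byte char #4 = EA BF A5.
Offset 12: leading byte 0xE1 = 11100001 → 3-byte char #5 = E1 84 86.
Offset 15: leading byte 0xDB = 11011011 → 2-byte char #6 = DB AD.
Offset 17: leading byte 0xEE = 11101110 → 3-byte char #7 = EE 9E 90.
Offset 20: leading byte 0xC8 = 11001000 → 2-byte char #8 = C8 91.
Leading byte 0xC8 = 11001000 matches 110xxxxx → 2-byte sequence.
Byte 1: 0xC8 = 11001000, payload 01000 (5 bits).
Byte 2: 0x91 = 10010001 (10xxxxxx ✓), payload 010001.
Concatenate: 01000010001 = 0x211 (11 bits → U+0211).

U+0211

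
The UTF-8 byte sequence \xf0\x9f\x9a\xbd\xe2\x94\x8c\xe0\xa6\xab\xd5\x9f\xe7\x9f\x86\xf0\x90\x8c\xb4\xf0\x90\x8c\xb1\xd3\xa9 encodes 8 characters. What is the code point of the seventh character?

Offset 0: leading byte 0xF0 = 11110000 → 4-byte char #1 = F0 9F 9A BD.
Offset 4: leading byte 0xE2 = 11100010 → 3-byte char #2 = E2 94 8C.
Offset 7: leading byte 0xE0 = 11100000 → 3-byte char #3 = E0 A6 AB.
Offset 10: leading byte 0xD5 = 11010101 → 2-byte char #4 = D5 9F.
Offset 12: leading byte 0xE7 = 11100111 → 3-byte char #5 = E7 9F 86.
Offset 15: leading byte 0xF0 = 11110000 → 4-byte char #6 = F0 90 8C B4.
Offset 19: leading byte 0xF0 = 11110000 → 4-byte char #7 = F0 90 8C B1.
Leading byte 0xF0 = 11110000 matches 11110xxx → 4-byte sequence.
Byte 1: 0xF0 = 11110000, payload 000 (3 bits).
Byte 2: 0x90 = 10010000 (10xxxxxx ✓), payload 010000.
Byte 3: 0x8C = 10001100 (10xxxxxx ✓), payload 001100.
Byte 4: 0xB1 = 10110001 (10xxxxxx ✓), payload 110001.
Concatenate: 000010000001100110001 = 0x10331 (21 bits → U+10331).

U+10331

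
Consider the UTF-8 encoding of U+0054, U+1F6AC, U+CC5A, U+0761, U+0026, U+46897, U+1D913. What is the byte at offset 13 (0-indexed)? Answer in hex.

0xA2

U+0054 → 1-byte form 54 at offsets 0–0.
U+1F6AC → 4-byte form F0 9F 9A AC at offsets 1–4.
U+CC5A → 3-byte form EC B1 9A at offsets 5–7.
U+0761 → 2-byte form DD A1 at offsets 8–9.
U+0026 → 1-byte form 26 at offsets 10–10.
U+46897 → 4-byte form F1 86 A2 97 at offsets 11–14.
Offset 13 falls in char 6's range; it's byte 3 of F1 86 A2 97 = 0xA2.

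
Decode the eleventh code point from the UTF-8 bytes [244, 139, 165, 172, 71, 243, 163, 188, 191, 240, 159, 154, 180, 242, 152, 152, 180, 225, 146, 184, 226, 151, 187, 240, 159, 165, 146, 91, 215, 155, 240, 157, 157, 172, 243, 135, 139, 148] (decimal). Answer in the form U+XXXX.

U+1D76C

Offset 0: leading byte 0xF4 = 11110100 → 4-byte char #1 = F4 8B A5 AC.
Offset 4: leading byte 0x47 = 01000111 → 1-byte char #2 = 47.
Offset 5: leading byte 0xF3 = 11110011 → 4-byte char #3 = F3 A3 BC BF.
Offset 9: leading byte 0xF0 = 11110000 → 4-byte char #4 = F0 9F 9A B4.
Offset 13: leading byte 0xF2 = 11110010 → 4-byte char #5 = F2 98 98 B4.
Offset 17: leading byte 0xE1 = 11100001 → 3-byte char #6 = E1 92 B8.
Offset 20: leading byte 0xE2 = 11100010 → 3-byte char #7 = E2 97 BB.
Offset 23: leading byte 0xF0 = 11110000 → 4-byte char #8 = F0 9F A5 92.
Offset 27: leading byte 0x5B = 01011011 → 1-byte char #9 = 5B.
Offset 28: leading byte 0xD7 = 11010111 → 2-byte char #10 = D7 9B.
Offset 30: leading byte 0xF0 = 11110000 → 4-byte char #11 = F0 9D 9D AC.
Leading byte 0xF0 = 11110000 matches 11110xxx → 4-byte sequence.
Byte 1: 0xF0 = 11110000, payload 000 (3 bits).
Byte 2: 0x9D = 10011101 (10xxxxxx ✓), payload 011101.
Byte 3: 0x9D = 10011101 (10xxxxxx ✓), payload 011101.
Byte 4: 0xAC = 10101100 (10xxxxxx ✓), payload 101100.
Concatenate: 000011101011101101100 = 0x1D76C (21 bits → U+1D76C).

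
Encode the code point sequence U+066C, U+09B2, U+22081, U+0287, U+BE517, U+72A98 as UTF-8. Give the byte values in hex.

D9 AC E0 A6 B2 F0 A2 82 81 CA 87 F2 BE 94 97 F1 B2 AA 98

U+066C: 2-byte form → D9 AC.
U+09B2: 3-byte form → E0 A6 B2.
U+22081: 4-byte form → F0 A2 82 81.
U+0287: 2-byte form → CA 87.
U+BE517: 4-byte form → F2 BE 94 97.
U+72A98: 4-byte form → F1 B2 AA 98.
Concatenated (19 bytes): D9 AC E0 A6 B2 F0 A2 82 81 CA 87 F2 BE 94 97 F1 B2 AA 98.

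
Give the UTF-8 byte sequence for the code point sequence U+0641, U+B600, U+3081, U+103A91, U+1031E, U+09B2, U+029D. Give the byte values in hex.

D9 81 EB 98 80 E3 82 81 F4 83 AA 91 F0 90 8C 9E E0 A6 B2 CA 9D

U+0641: 2-byte form → D9 81.
U+B600: 3-byte form → EB 98 80.
U+3081: 3-byte form → E3 82 81.
U+103A91: 4-byte form → F4 83 AA 91.
U+1031E: 4-byte form → F0 90 8C 9E.
U+09B2: 3-byte form → E0 A6 B2.
U+029D: 2-byte form → CA 9D.
Concatenated (21 bytes): D9 81 EB 98 80 E3 82 81 F4 83 AA 91 F0 90 8C 9E E0 A6 B2 CA 9D.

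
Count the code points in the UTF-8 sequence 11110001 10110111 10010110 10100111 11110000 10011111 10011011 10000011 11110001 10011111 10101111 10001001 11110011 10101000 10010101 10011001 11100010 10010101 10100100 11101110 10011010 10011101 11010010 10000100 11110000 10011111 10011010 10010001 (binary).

Byte at offset 0: 0xF1 = 11110001 → 4-byte char (#1). Advance 4.
Byte at offset 4: 0xF0 = 11110000 → 4-byte char (#2). Advance 4.
Byte at offset 8: 0xF1 = 11110001 → 4-byte char (#3). Advance 4.
Byte at offset 12: 0xF3 = 11110011 → 4-byte char (#4). Advance 4.
Byte at offset 16: 0xE2 = 11100010 → 3-byte char (#5). Advance 3.
Byte at offset 19: 0xEE = 11101110 → 3-byte char (#6). Advance 3.
Byte at offset 22: 0xD2 = 11010010 → 2-byte char (#7). Advance 2.
Byte at offset 24: 0xF0 = 11110000 → 4-byte char (#8). Advance 4.
Reached end at offset 28 after 8 code points.

8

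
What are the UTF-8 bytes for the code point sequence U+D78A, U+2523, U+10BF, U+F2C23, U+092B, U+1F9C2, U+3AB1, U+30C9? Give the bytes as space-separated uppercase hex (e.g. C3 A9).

U+D78A: 3-byte form → ED 9E 8A.
U+2523: 3-byte form → E2 94 A3.
U+10BF: 3-byte form → E1 82 BF.
U+F2C23: 4-byte form → F3 B2 B0 A3.
U+092B: 3-byte form → E0 A4 AB.
U+1F9C2: 4-byte form → F0 9F A7 82.
U+3AB1: 3-byte form → E3 AA B1.
U+30C9: 3-byte form → E3 83 89.
Concatenated (26 bytes): ED 9E 8A E2 94 A3 E1 82 BF F3 B2 B0 A3 E0 A4 AB F0 9F A7 82 E3 AA B1 E3 83 89.

ED 9E 8A E2 94 A3 E1 82 BF F3 B2 B0 A3 E0 A4 AB F0 9F A7 82 E3 AA B1 E3 83 89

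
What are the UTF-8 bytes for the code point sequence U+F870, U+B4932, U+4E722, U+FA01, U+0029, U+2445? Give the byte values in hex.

U+F870: 3-byte form → EF A1 B0.
U+B4932: 4-byte form → F2 B4 A4 B2.
U+4E722: 4-byte form → F1 8E 9C A2.
U+FA01: 3-byte form → EF A8 81.
U+0029: 1-byte form → 29.
U+2445: 3-byte form → E2 91 85.
Concatenated (18 bytes): EF A1 B0 F2 B4 A4 B2 F1 8E 9C A2 EF A8 81 29 E2 91 85.

EF A1 B0 F2 B4 A4 B2 F1 8E 9C A2 EF A8 81 29 E2 91 85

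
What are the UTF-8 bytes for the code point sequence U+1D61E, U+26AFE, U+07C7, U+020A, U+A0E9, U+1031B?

F0 9D 98 9E F0 A6 AB BE DF 87 C8 8A EA 83 A9 F0 90 8C 9B

U+1D61E: 4-byte form → F0 9D 98 9E.
U+26AFE: 4-byte form → F0 A6 AB BE.
U+07C7: 2-byte form → DF 87.
U+020A: 2-byte form → C8 8A.
U+A0E9: 3-byte form → EA 83 A9.
U+1031B: 4-byte form → F0 90 8C 9B.
Concatenated (19 bytes): F0 9D 98 9E F0 A6 AB BE DF 87 C8 8A EA 83 A9 F0 90 8C 9B.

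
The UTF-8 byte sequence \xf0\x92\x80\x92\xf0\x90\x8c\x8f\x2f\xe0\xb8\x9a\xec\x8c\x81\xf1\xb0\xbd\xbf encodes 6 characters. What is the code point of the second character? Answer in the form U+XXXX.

Offset 0: leading byte 0xF0 = 11110000 → 4-byte char #1 = F0 92 80 92.
Offset 4: leading byte 0xF0 = 11110000 → 4-byte char #2 = F0 90 8C 8F.
Leading byte 0xF0 = 11110000 matches 11110xxx → 4-byte sequence.
Byte 1: 0xF0 = 11110000, payload 000 (3 bits).
Byte 2: 0x90 = 10010000 (10xxxxxx ✓), payload 010000.
Byte 3: 0x8C = 10001100 (10xxxxxx ✓), payload 001100.
Byte 4: 0x8F = 10001111 (10xxxxxx ✓), payload 001111.
Concatenate: 000010000001100001111 = 0x1030F (21 bits → U+1030F).

U+1030F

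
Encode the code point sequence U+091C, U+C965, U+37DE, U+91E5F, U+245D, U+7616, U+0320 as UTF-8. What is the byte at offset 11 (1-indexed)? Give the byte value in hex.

0x91

1-indexed offset 11 is 0-indexed offset 10.
U+091C → 3-byte form E0 A4 9C at offsets 0–2.
U+C965 → 3-byte form EC A5 A5 at offsets 3–5.
U+37DE → 3-byte form E3 9F 9E at offsets 6–8.
U+91E5F → 4-byte form F2 91 B9 9F at offsets 9–12.
Offset 10 falls in char 4's range; it's byte 2 of F2 91 B9 9F = 0x91.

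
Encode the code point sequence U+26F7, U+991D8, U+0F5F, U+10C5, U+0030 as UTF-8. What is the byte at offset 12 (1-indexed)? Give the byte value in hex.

0x83

1-indexed offset 12 is 0-indexed offset 11.
U+26F7 → 3-byte form E2 9B B7 at offsets 0–2.
U+991D8 → 4-byte form F2 99 87 98 at offsets 3–6.
U+0F5F → 3-byte form E0 BD 9F at offsets 7–9.
U+10C5 → 3-byte form E1 83 85 at offsets 10–12.
Offset 11 falls in char 4's range; it's byte 2 of E1 83 85 = 0x83.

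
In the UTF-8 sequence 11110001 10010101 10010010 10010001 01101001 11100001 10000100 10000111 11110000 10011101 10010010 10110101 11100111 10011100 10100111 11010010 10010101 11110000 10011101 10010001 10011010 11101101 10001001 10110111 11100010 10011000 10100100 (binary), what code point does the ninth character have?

Offset 0: leading byte 0xF1 = 11110001 → 4-byte char #1 = F1 95 92 91.
Offset 4: leading byte 0x69 = 01101001 → 1-byte char #2 = 69.
Offset 5: leading byte 0xE1 = 11100001 → 3-byte char #3 = E1 84 87.
Offset 8: leading byte 0xF0 = 11110000 → 4-byte char #4 = F0 9D 92 B5.
Offset 12: leading byte 0xE7 = 11100111 → 3-byte char #5 = E7 9C A7.
Offset 15: leading byte 0xD2 = 11010010 → 2-byte char #6 = D2 95.
Offset 17: leading byte 0xF0 = 11110000 → 4-byte char #7 = F0 9D 91 9A.
Offset 21: leading byte 0xED = 11101101 → 3-byte char #8 = ED 89 B7.
Offset 24: leading byte 0xE2 = 11100010 → 3-byte char #9 = E2 98 A4.
Leading byte 0xE2 = 11100010 matches 1110xxxx → 3-byte sequence.
Byte 1: 0xE2 = 11100010, payload 0010 (4 bits).
Byte 2: 0x98 = 10011000 (10xxxxxx ✓), payload 011000.
Byte 3: 0xA4 = 10100100 (10xxxxxx ✓), payload 100100.
Concatenate: 0010011000100100 = 0x2624 (16 bits → U+2624).

U+2624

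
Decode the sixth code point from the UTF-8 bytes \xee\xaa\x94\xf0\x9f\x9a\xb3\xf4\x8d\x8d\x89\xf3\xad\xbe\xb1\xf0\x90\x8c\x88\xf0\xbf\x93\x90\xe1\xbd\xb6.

U+3F4D0

Offset 0: leading byte 0xEE = 11101110 → 3-byte char #1 = EE AA 94.
Offset 3: leading byte 0xF0 = 11110000 → 4-byte char #2 = F0 9F 9A B3.
Offset 7: leading byte 0xF4 = 11110100 → 4-byte char #3 = F4 8D 8D 89.
Offset 11: leading byte 0xF3 = 11110011 → 4-byte char #4 = F3 AD BE B1.
Offset 15: leading byte 0xF0 = 11110000 → 4-byte char #5 = F0 90 8C 88.
Offset 19: leading byte 0xF0 = 11110000 → 4-byte char #6 = F0 BF 93 90.
Leading byte 0xF0 = 11110000 matches 11110xxx → 4-byte sequence.
Byte 1: 0xF0 = 11110000, payload 000 (3 bits).
Byte 2: 0xBF = 10111111 (10xxxxxx ✓), payload 111111.
Byte 3: 0x93 = 10010011 (10xxxxxx ✓), payload 010011.
Byte 4: 0x90 = 10010000 (10xxxxxx ✓), payload 010000.
Concatenate: 000111111010011010000 = 0x3F4D0 (21 bits → U+3F4D0).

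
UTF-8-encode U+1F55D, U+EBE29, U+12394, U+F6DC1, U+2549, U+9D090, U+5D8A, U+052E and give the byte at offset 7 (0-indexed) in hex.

U+1F55D → 4-byte form F0 9F 95 9D at offsets 0–3.
U+EBE29 → 4-byte form F3 AB B8 A9 at offsets 4–7.
Offset 7 falls in char 2's range; it's byte 4 of F3 AB B8 A9 = 0xA9.

0xA9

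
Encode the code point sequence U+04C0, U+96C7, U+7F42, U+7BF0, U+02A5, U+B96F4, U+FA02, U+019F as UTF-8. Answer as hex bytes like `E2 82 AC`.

U+04C0: 2-byte form → D3 80.
U+96C7: 3-byte form → E9 9B 87.
U+7F42: 3-byte form → E7 BD 82.
U+7BF0: 3-byte form → E7 AF B0.
U+02A5: 2-byte form → CA A5.
U+B96F4: 4-byte form → F2 B9 9B B4.
U+FA02: 3-byte form → EF A8 82.
U+019F: 2-byte form → C6 9F.
Concatenated (22 bytes): D3 80 E9 9B 87 E7 BD 82 E7 AF B0 CA A5 F2 B9 9B B4 EF A8 82 C6 9F.

D3 80 E9 9B 87 E7 BD 82 E7 AF B0 CA A5 F2 B9 9B B4 EF A8 82 C6 9F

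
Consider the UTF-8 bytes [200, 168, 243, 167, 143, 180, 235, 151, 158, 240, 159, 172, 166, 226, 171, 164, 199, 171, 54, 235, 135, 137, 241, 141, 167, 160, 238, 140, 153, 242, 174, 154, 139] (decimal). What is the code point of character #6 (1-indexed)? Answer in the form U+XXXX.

Offset 0: leading byte 0xC8 = 11001000 → 2-byte char #1 = C8 A8.
Offset 2: leading byte 0xF3 = 11110011 → 4-byte char #2 = F3 A7 8F B4.
Offset 6: leading byte 0xEB = 11101011 → 3-byte char #3 = EB 97 9E.
Offset 9: leading byte 0xF0 = 11110000 → 4-byte char #4 = F0 9F AC A6.
Offset 13: leading byte 0xE2 = 11100010 → 3-byte char #5 = E2 AB A4.
Offset 16: leading byte 0xC7 = 11000111 → 2-byte char #6 = C7 AB.
Leading byte 0xC7 = 11000111 matches 110xxxxx → 2-byte sequence.
Byte 1: 0xC7 = 11000111, payload 00111 (5 bits).
Byte 2: 0xAB = 10101011 (10xxxxxx ✓), payload 101011.
Concatenate: 00111101011 = 0x1EB (11 bits → U+01EB).

U+01EB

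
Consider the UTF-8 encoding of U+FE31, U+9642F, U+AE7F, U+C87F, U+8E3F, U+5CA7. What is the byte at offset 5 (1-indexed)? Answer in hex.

1-indexed offset 5 is 0-indexed offset 4.
U+FE31 → 3-byte form EF B8 B1 at offsets 0–2.
U+9642F → 4-byte form F2 96 90 AF at offsets 3–6.
Offset 4 falls in char 2's range; it's byte 2 of F2 96 90 AF = 0x96.

0x96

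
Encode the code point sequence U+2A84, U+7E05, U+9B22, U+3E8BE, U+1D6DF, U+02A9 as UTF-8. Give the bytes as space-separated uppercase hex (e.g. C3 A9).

U+2A84: 3-byte form → E2 AA 84.
U+7E05: 3-byte form → E7 B8 85.
U+9B22: 3-byte form → E9 AC A2.
U+3E8BE: 4-byte form → F0 BE A2 BE.
U+1D6DF: 4-byte form → F0 9D 9B 9F.
U+02A9: 2-byte form → CA A9.
Concatenated (19 bytes): E2 AA 84 E7 B8 85 E9 AC A2 F0 BE A2 BE F0 9D 9B 9F CA A9.

E2 AA 84 E7 B8 85 E9 AC A2 F0 BE A2 BE F0 9D 9B 9F CA A9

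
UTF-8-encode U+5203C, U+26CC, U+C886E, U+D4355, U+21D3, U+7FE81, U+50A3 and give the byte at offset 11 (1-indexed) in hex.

1-indexed offset 11 is 0-indexed offset 10.
U+5203C → 4-byte form F1 92 80 BC at offsets 0–3.
U+26CC → 3-byte form E2 9B 8C at offsets 4–6.
U+C886E → 4-byte form F3 88 A1 AE at offsets 7–10.
Offset 10 falls in char 3's range; it's byte 4 of F3 88 A1 AE = 0xAE.

0xAE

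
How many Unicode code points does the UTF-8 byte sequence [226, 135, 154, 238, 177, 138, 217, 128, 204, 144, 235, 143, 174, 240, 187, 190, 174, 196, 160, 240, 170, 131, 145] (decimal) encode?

Byte at offset 0: 0xE2 = 11100010 → 3-byte char (#1). Advance 3.
Byte at offset 3: 0xEE = 11101110 → 3-byte char (#2). Advance 3.
Byte at offset 6: 0xD9 = 11011001 → 2-byte char (#3). Advance 2.
Byte at offset 8: 0xCC = 11001100 → 2-byte char (#4). Advance 2.
Byte at offset 10: 0xEB = 11101011 → 3-byte char (#5). Advance 3.
Byte at offset 13: 0xF0 = 11110000 → 4-byte char (#6). Advance 4.
Byte at offset 17: 0xC4 = 11000100 → 2-byte char (#7). Advance 2.
Byte at offset 19: 0xF0 = 11110000 → 4-byte char (#8). Advance 4.
Reached end at offset 23 after 8 code points.

8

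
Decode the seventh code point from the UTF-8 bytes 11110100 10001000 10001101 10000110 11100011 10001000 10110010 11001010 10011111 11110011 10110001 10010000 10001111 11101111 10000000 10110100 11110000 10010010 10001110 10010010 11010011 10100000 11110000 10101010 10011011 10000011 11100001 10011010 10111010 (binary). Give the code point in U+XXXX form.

U+04E0

Offset 0: leading byte 0xF4 = 11110100 → 4-byte char #1 = F4 88 8D 86.
Offset 4: leading byte 0xE3 = 11100011 → 3-byte char #2 = E3 88 B2.
Offset 7: leading byte 0xCA = 11001010 → 2-byte char #3 = CA 9F.
Offset 9: leading byte 0xF3 = 11110011 → 4-byte char #4 = F3 B1 90 8F.
Offset 13: leading byte 0xEF = 11101111 → 3-byte char #5 = EF 80 B4.
Offset 16: leading byte 0xF0 = 11110000 → 4-byte char #6 = F0 92 8E 92.
Offset 20: leading byte 0xD3 = 11010011 → 2-byte char #7 = D3 A0.
Leading byte 0xD3 = 11010011 matches 110xxxxx → 2-byte sequence.
Byte 1: 0xD3 = 11010011, payload 10011 (5 bits).
Byte 2: 0xA0 = 10100000 (10xxxxxx ✓), payload 100000.
Concatenate: 10011100000 = 0x4E0 (11 bits → U+04E0).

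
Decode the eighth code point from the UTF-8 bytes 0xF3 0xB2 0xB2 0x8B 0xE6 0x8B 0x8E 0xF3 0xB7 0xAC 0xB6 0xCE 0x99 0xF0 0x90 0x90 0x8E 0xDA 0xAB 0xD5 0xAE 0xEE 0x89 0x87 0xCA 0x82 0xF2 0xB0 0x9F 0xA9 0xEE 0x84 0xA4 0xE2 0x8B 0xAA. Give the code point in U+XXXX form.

Offset 0: leading byte 0xF3 = 11110011 → 4-byte char #1 = F3 B2 B2 8B.
Offset 4: leading byte 0xE6 = 11100110 → 3-byte char #2 = E6 8B 8E.
Offset 7: leading byte 0xF3 = 11110011 → 4-byte char #3 = F3 B7 AC B6.
Offset 11: leading byte 0xCE = 11001110 → 2-byte char #4 = CE 99.
Offset 13: leading byte 0xF0 = 11110000 → 4-byte char #5 = F0 90 90 8E.
Offset 17: leading byte 0xDA = 11011010 → 2-byte char #6 = DA AB.
Offset 19: leading byte 0xD5 = 11010101 → 2-byte char #7 = D5 AE.
Offset 21: leading byte 0xEE = 11101110 → 3-byte char #8 = EE 89 87.
Leading byte 0xEE = 11101110 matches 1110xxxx → 3-byte sequence.
Byte 1: 0xEE = 11101110, payload 1110 (4 bits).
Byte 2: 0x89 = 10001001 (10xxxxxx ✓), payload 001001.
Byte 3: 0x87 = 10000111 (10xxxxxx ✓), payload 000111.
Concatenate: 1110001001000111 = 0xE247 (16 bits → U+E247).

U+E247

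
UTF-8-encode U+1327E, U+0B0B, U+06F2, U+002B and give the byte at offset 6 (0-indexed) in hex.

U+1327E → 4-byte form F0 93 89 BE at offsets 0–3.
U+0B0B → 3-byte form E0 AC 8B at offsets 4–6.
Offset 6 falls in char 2's range; it's byte 3 of E0 AC 8B = 0x8B.

0x8B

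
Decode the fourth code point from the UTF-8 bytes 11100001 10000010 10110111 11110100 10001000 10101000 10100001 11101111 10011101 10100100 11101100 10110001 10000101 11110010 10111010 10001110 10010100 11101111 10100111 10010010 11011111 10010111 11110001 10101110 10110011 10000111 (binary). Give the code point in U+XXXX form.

Offset 0: leading byte 0xE1 = 11100001 → 3-byte char #1 = E1 82 B7.
Offset 3: leading byte 0xF4 = 11110100 → 4-byte char #2 = F4 88 A8 A1.
Offset 7: leading byte 0xEF = 11101111 → 3-byte char #3 = EF 9D A4.
Offset 10: leading byte 0xEC = 11101100 → 3-byte char #4 = EC B1 85.
Leading byte 0xEC = 11101100 matches 1110xxxx → 3-byte sequence.
Byte 1: 0xEC = 11101100, payload 1100 (4 bits).
Byte 2: 0xB1 = 10110001 (10xxxxxx ✓), payload 110001.
Byte 3: 0x85 = 10000101 (10xxxxxx ✓), payload 000101.
Concatenate: 1100110001000101 = 0xCC45 (16 bits → U+CC45).

U+CC45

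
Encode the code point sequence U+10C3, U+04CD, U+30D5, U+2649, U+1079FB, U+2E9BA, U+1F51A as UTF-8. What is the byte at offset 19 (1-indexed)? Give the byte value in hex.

0xBA

1-indexed offset 19 is 0-indexed offset 18.
U+10C3 → 3-byte form E1 83 83 at offsets 0–2.
U+04CD → 2-byte form D3 8D at offsets 3–4.
U+30D5 → 3-byte form E3 83 95 at offsets 5–7.
U+2649 → 3-byte form E2 99 89 at offsets 8–10.
U+1079FB → 4-byte form F4 87 A7 BB at offsets 11–14.
U+2E9BA → 4-byte form F0 AE A6 BA at offsets 15–18.
Offset 18 falls in char 6's range; it's byte 4 of F0 AE A6 BA = 0xBA.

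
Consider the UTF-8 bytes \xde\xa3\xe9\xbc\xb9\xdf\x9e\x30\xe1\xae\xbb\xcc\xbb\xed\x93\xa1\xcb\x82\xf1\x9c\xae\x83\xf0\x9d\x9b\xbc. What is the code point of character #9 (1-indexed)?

U+5CB83

Offset 0: leading byte 0xDE = 11011110 → 2-byte char #1 = DE A3.
Offset 2: leading byte 0xE9 = 11101001 → 3-byte char #2 = E9 BC B9.
Offset 5: leading byte 0xDF = 11011111 → 2-byte char #3 = DF 9E.
Offset 7: leading byte 0x30 = 00110000 → 1-byte char #4 = 30.
Offset 8: leading byte 0xE1 = 11100001 → 3-byte char #5 = E1 AE BB.
Offset 11: leading byte 0xCC = 11001100 → 2-byte char #6 = CC BB.
Offset 13: leading byte 0xED = 11101101 → 3-byte char #7 = ED 93 A1.
Offset 16: leading byte 0xCB = 11001011 → 2-byte char #8 = CB 82.
Offset 18: leading byte 0xF1 = 11110001 → 4-byte char #9 = F1 9C AE 83.
Leading byte 0xF1 = 11110001 matches 11110xxx → 4-byte sequence.
Byte 1: 0xF1 = 11110001, payload 001 (3 bits).
Byte 2: 0x9C = 10011100 (10xxxxxx ✓), payload 011100.
Byte 3: 0xAE = 10101110 (10xxxxxx ✓), payload 101110.
Byte 4: 0x83 = 10000011 (10xxxxxx ✓), payload 000011.
Concatenate: 001011100101110000011 = 0x5CB83 (21 bits → U+5CB83).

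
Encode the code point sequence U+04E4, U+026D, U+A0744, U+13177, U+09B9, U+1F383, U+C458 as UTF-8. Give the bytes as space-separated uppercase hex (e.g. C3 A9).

U+04E4: 2-byte form → D3 A4.
U+026D: 2-byte form → C9 AD.
U+A0744: 4-byte form → F2 A0 9D 84.
U+13177: 4-byte form → F0 93 85 B7.
U+09B9: 3-byte form → E0 A6 B9.
U+1F383: 4-byte form → F0 9F 8E 83.
U+C458: 3-byte form → EC 91 98.
Concatenated (22 bytes): D3 A4 C9 AD F2 A0 9D 84 F0 93 85 B7 E0 A6 B9 F0 9F 8E 83 EC 91 98.

D3 A4 C9 AD F2 A0 9D 84 F0 93 85 B7 E0 A6 B9 F0 9F 8E 83 EC 91 98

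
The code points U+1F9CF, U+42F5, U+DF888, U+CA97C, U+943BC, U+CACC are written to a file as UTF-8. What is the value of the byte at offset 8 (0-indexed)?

U+1F9CF → 4-byte form F0 9F A7 8F at offsets 0–3.
U+42F5 → 3-byte form E4 8B B5 at offsets 4–6.
U+DF888 → 4-byte form F3 9F A2 88 at offsets 7–10.
Offset 8 falls in char 3's range; it's byte 2 of F3 9F A2 88 = 0x9F.

0x9F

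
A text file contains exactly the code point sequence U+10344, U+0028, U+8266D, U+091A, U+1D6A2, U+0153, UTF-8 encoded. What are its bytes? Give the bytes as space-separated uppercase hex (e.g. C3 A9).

U+10344: 4-byte form → F0 90 8D 84.
U+0028: 1-byte form → 28.
U+8266D: 4-byte form → F2 82 99 AD.
U+091A: 3-byte form → E0 A4 9A.
U+1D6A2: 4-byte form → F0 9D 9A A2.
U+0153: 2-byte form → C5 93.
Concatenated (18 bytes): F0 90 8D 84 28 F2 82 99 AD E0 A4 9A F0 9D 9A A2 C5 93.

F0 90 8D 84 28 F2 82 99 AD E0 A4 9A F0 9D 9A A2 C5 93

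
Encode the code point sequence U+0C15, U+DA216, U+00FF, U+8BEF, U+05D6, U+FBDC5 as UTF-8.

E0 B0 95 F3 9A 88 96 C3 BF E8 AF AF D7 96 F3 BB B7 85

U+0C15: 3-byte form → E0 B0 95.
U+DA216: 4-byte form → F3 9A 88 96.
U+00FF: 2-byte form → C3 BF.
U+8BEF: 3-byte form → E8 AF AF.
U+05D6: 2-byte form → D7 96.
U+FBDC5: 4-byte form → F3 BB B7 85.
Concatenated (18 bytes): E0 B0 95 F3 9A 88 96 C3 BF E8 AF AF D7 96 F3 BB B7 85.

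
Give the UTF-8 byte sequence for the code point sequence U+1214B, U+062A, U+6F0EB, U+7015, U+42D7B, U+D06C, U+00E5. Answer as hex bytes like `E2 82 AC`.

F0 92 85 8B D8 AA F1 AF 83 AB E7 80 95 F1 82 B5 BB ED 81 AC C3 A5

U+1214B: 4-byte form → F0 92 85 8B.
U+062A: 2-byte form → D8 AA.
U+6F0EB: 4-byte form → F1 AF 83 AB.
U+7015: 3-byte form → E7 80 95.
U+42D7B: 4-byte form → F1 82 B5 BB.
U+D06C: 3-byte form → ED 81 AC.
U+00E5: 2-byte form → C3 A5.
Concatenated (22 bytes): F0 92 85 8B D8 AA F1 AF 83 AB E7 80 95 F1 82 B5 BB ED 81 AC C3 A5.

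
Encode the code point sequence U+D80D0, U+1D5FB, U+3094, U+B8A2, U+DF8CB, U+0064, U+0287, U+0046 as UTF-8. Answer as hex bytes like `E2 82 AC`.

F3 98 83 90 F0 9D 97 BB E3 82 94 EB A2 A2 F3 9F A3 8B 64 CA 87 46

U+D80D0: 4-byte form → F3 98 83 90.
U+1D5FB: 4-byte form → F0 9D 97 BB.
U+3094: 3-byte form → E3 82 94.
U+B8A2: 3-byte form → EB A2 A2.
U+DF8CB: 4-byte form → F3 9F A3 8B.
U+0064: 1-byte form → 64.
U+0287: 2-byte form → CA 87.
U+0046: 1-byte form → 46.
Concatenated (22 bytes): F3 98 83 90 F0 9D 97 BB E3 82 94 EB A2 A2 F3 9F A3 8B 64 CA 87 46.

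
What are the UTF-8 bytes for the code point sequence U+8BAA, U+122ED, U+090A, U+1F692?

E8 AE AA F0 92 8B AD E0 A4 8A F0 9F 9A 92

U+8BAA: 3-byte form → E8 AE AA.
U+122ED: 4-byte form → F0 92 8B AD.
U+090A: 3-byte form → E0 A4 8A.
U+1F692: 4-byte form → F0 9F 9A 92.
Concatenated (14 bytes): E8 AE AA F0 92 8B AD E0 A4 8A F0 9F 9A 92.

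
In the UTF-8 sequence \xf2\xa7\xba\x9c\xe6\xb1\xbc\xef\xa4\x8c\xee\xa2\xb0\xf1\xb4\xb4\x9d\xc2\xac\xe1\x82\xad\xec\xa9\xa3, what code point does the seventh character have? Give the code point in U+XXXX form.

U+10AD

Offset 0: leading byte 0xF2 = 11110010 → 4-byte char #1 = F2 A7 BA 9C.
Offset 4: leading byte 0xE6 = 11100110 → 3-byte char #2 = E6 B1 BC.
Offset 7: leading byte 0xEF = 11101111 → 3-byte char #3 = EF A4 8C.
Offset 10: leading byte 0xEE = 11101110 → 3-byte char #4 = EE A2 B0.
Offset 13: leading byte 0xF1 = 11110001 → 4-byte char #5 = F1 B4 B4 9D.
Offset 17: leading byte 0xC2 = 11000010 → 2-byte char #6 = C2 AC.
Offset 19: leading byte 0xE1 = 11100001 → 3-byte char #7 = E1 82 AD.
Leading byte 0xE1 = 11100001 matches 1110xxxx → 3-byte sequence.
Byte 1: 0xE1 = 11100001, payload 0001 (4 bits).
Byte 2: 0x82 = 10000010 (10xxxxxx ✓), payload 000010.
Byte 3: 0xAD = 10101101 (10xxxxxx ✓), payload 101101.
Concatenate: 0001000010101101 = 0x10AD (16 bits → U+10AD).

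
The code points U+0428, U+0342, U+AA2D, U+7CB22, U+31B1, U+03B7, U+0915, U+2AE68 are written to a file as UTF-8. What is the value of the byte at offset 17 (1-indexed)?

0xE0

1-indexed offset 17 is 0-indexed offset 16.
U+0428 → 2-byte form D0 A8 at offsets 0–1.
U+0342 → 2-byte form CD 82 at offsets 2–3.
U+AA2D → 3-byte form EA A8 AD at offsets 4–6.
U+7CB22 → 4-byte form F1 BC AC A2 at offsets 7–10.
U+31B1 → 3-byte form E3 86 B1 at offsets 11–13.
U+03B7 → 2-byte form CE B7 at offsets 14–15.
U+0915 → 3-byte form E0 A4 95 at offsets 16–18.
Offset 16 falls in char 7's range; it's byte 1 of E0 A4 95 = 0xE0.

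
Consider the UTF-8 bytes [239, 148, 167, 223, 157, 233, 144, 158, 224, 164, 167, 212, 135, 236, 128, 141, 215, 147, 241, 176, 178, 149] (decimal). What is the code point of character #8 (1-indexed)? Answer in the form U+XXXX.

Offset 0: leading byte 0xEF = 11101111 → 3-byte char #1 = EF 94 A7.
Offset 3: leading byte 0xDF = 11011111 → 2-byte char #2 = DF 9D.
Offset 5: leading byte 0xE9 = 11101001 → 3-byte char #3 = E9 90 9E.
Offset 8: leading byte 0xE0 = 11100000 → 3-byte char #4 = E0 A4 A7.
Offset 11: leading byte 0xD4 = 11010100 → 2-byte char #5 = D4 87.
Offset 13: leading byte 0xEC = 11101100 → 3-byte char #6 = EC 80 8D.
Offset 16: leading byte 0xD7 = 11010111 → 2-byte char #7 = D7 93.
Offset 18: leading byte 0xF1 = 11110001 → 4-byte char #8 = F1 B0 B2 95.
Leading byte 0xF1 = 11110001 matches 11110xxx → 4-byte sequence.
Byte 1: 0xF1 = 11110001, payload 001 (3 bits).
Byte 2: 0xB0 = 10110000 (10xxxxxx ✓), payload 110000.
Byte 3: 0xB2 = 10110010 (10xxxxxx ✓), payload 110010.
Byte 4: 0x95 = 10010101 (10xxxxxx ✓), payload 010101.
Concatenate: 001110000110010010101 = 0x70C95 (21 bits → U+70C95).

U+70C95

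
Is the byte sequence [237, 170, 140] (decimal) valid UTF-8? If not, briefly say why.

Structurally a 3-byte sequence; payload = 0xDA8C.
But 0xDA8C is in U+D800–U+DFFF, the surrogate range. Surrogates are not Unicode scalar values and are forbidden in UTF-8.

invalid (encodes a surrogate (U+D800–U+DFFF))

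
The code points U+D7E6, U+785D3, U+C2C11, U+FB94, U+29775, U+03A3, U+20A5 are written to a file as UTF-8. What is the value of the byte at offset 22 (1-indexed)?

1-indexed offset 22 is 0-indexed offset 21.
U+D7E6 → 3-byte form ED 9F A6 at offsets 0–2.
U+785D3 → 4-byte form F1 B8 97 93 at offsets 3–6.
U+C2C11 → 4-byte form F3 82 B0 91 at offsets 7–10.
U+FB94 → 3-byte form EF AE 94 at offsets 11–13.
U+29775 → 4-byte form F0 A9 9D B5 at offsets 14–17.
U+03A3 → 2-byte form CE A3 at offsets 18–19.
U+20A5 → 3-byte form E2 82 A5 at offsets 20–22.
Offset 21 falls in char 7's range; it's byte 2 of E2 82 A5 = 0x82.

0x82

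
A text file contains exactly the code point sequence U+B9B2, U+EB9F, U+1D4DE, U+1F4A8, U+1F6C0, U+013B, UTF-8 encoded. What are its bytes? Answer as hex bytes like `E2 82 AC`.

EB A6 B2 EE AE 9F F0 9D 93 9E F0 9F 92 A8 F0 9F 9B 80 C4 BB

U+B9B2: 3-byte form → EB A6 B2.
U+EB9F: 3-byte form → EE AE 9F.
U+1D4DE: 4-byte form → F0 9D 93 9E.
U+1F4A8: 4-byte form → F0 9F 92 A8.
U+1F6C0: 4-byte form → F0 9F 9B 80.
U+013B: 2-byte form → C4 BB.
Concatenated (20 bytes): EB A6 B2 EE AE 9F F0 9D 93 9E F0 9F 92 A8 F0 9F 9B 80 C4 BB.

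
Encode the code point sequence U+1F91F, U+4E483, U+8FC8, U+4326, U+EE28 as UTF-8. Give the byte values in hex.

U+1F91F: 4-byte form → F0 9F A4 9F.
U+4E483: 4-byte form → F1 8E 92 83.
U+8FC8: 3-byte form → E8 BF 88.
U+4326: 3-byte form → E4 8C A6.
U+EE28: 3-byte form → EE B8 A8.
Concatenated (17 bytes): F0 9F A4 9F F1 8E 92 83 E8 BF 88 E4 8C A6 EE B8 A8.

F0 9F A4 9F F1 8E 92 83 E8 BF 88 E4 8C A6 EE B8 A8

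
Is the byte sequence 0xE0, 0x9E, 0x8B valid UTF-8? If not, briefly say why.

Leading byte 0xE0 = 11100000 → 3-byte form.
Continuation bytes all match 10xxxxxx. Payload decodes to 0x78B.
But 0x78B < 0x800, the minimum for a 3-byte sequence — this is an overlong encoding.

invalid (overlong encoding)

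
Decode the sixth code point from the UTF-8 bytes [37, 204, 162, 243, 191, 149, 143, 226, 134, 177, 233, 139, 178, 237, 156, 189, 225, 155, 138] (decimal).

Offset 0: leading byte 0x25 = 00100101 → 1-byte char #1 = 25.
Offset 1: leading byte 0xCC = 11001100 → 2-byte char #2 = CC A2.
Offset 3: leading byte 0xF3 = 11110011 → 4-byte char #3 = F3 BF 95 8F.
Offset 7: leading byte 0xE2 = 11100010 → 3-byte char #4 = E2 86 B1.
Offset 10: leading byte 0xE9 = 11101001 → 3-byte char #5 = E9 8B B2.
Offset 13: leading byte 0xED = 11101101 → 3-byte char #6 = ED 9C BD.
Leading byte 0xED = 11101101 matches 1110xxxx → 3-byte sequence.
Byte 1: 0xED = 11101101, payload 1101 (4 bits).
Byte 2: 0x9C = 10011100 (10xxxxxx ✓), payload 011100.
Byte 3: 0xBD = 10111101 (10xxxxxx ✓), payload 111101.
Concatenate: 1101011100111101 = 0xD73D (16 bits → U+D73D).

U+D73D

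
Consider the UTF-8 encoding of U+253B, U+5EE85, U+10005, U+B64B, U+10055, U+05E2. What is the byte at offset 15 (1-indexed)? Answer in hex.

0xF0

1-indexed offset 15 is 0-indexed offset 14.
U+253B → 3-byte form E2 94 BB at offsets 0–2.
U+5EE85 → 4-byte form F1 9E BA 85 at offsets 3–6.
U+10005 → 4-byte form F0 90 80 85 at offsets 7–10.
U+B64B → 3-byte form EB 99 8B at offsets 11–13.
U+10055 → 4-byte form F0 90 81 95 at offsets 14–17.
Offset 14 falls in char 5's range; it's byte 1 of F0 90 81 95 = 0xF0.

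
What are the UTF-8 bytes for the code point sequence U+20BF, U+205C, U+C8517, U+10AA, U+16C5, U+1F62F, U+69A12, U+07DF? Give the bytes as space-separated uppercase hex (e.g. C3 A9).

U+20BF: 3-byte form → E2 82 BF.
U+205C: 3-byte form → E2 81 9C.
U+C8517: 4-byte form → F3 88 94 97.
U+10AA: 3-byte form → E1 82 AA.
U+16C5: 3-byte form → E1 9B 85.
U+1F62F: 4-byte form → F0 9F 98 AF.
U+69A12: 4-byte form → F1 A9 A8 92.
U+07DF: 2-byte form → DF 9F.
Concatenated (26 bytes): E2 82 BF E2 81 9C F3 88 94 97 E1 82 AA E1 9B 85 F0 9F 98 AF F1 A9 A8 92 DF 9F.

E2 82 BF E2 81 9C F3 88 94 97 E1 82 AA E1 9B 85 F0 9F 98 AF F1 A9 A8 92 DF 9F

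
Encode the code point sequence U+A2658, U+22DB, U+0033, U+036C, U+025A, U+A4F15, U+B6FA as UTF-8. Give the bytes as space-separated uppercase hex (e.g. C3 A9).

F2 A2 99 98 E2 8B 9B 33 CD AC C9 9A F2 A4 BC 95 EB 9B BA

U+A2658: 4-byte form → F2 A2 99 98.
U+22DB: 3-byte form → E2 8B 9B.
U+0033: 1-byte form → 33.
U+036C: 2-byte form → CD AC.
U+025A: 2-byte form → C9 9A.
U+A4F15: 4-byte form → F2 A4 BC 95.
U+B6FA: 3-byte form → EB 9B BA.
Concatenated (19 bytes): F2 A2 99 98 E2 8B 9B 33 CD AC C9 9A F2 A4 BC 95 EB 9B BA.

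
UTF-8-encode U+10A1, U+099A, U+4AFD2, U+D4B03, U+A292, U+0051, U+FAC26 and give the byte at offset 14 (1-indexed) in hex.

0x83

1-indexed offset 14 is 0-indexed offset 13.
U+10A1 → 3-byte form E1 82 A1 at offsets 0–2.
U+099A → 3-byte form E0 A6 9A at offsets 3–5.
U+4AFD2 → 4-byte form F1 8A BF 92 at offsets 6–9.
U+D4B03 → 4-byte form F3 94 AC 83 at offsets 10–13.
Offset 13 falls in char 4's range; it's byte 4 of F3 94 AC 83 = 0x83.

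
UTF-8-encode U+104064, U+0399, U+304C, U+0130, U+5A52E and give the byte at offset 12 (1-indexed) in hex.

1-indexed offset 12 is 0-indexed offset 11.
U+104064 → 4-byte form F4 84 81 A4 at offsets 0–3.
U+0399 → 2-byte form CE 99 at offsets 4–5.
U+304C → 3-byte form E3 81 8C at offsets 6–8.
U+0130 → 2-byte form C4 B0 at offsets 9–10.
U+5A52E → 4-byte form F1 9A 94 AE at offsets 11–14.
Offset 11 falls in char 5's range; it's byte 1 of F1 9A 94 AE = 0xF1.

0xF1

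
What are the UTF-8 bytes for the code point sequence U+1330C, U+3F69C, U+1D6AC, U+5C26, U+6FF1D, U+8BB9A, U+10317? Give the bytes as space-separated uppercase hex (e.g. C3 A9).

U+1330C: 4-byte form → F0 93 8C 8C.
U+3F69C: 4-byte form → F0 BF 9A 9C.
U+1D6AC: 4-byte form → F0 9D 9A AC.
U+5C26: 3-byte form → E5 B0 A6.
U+6FF1D: 4-byte form → F1 AF BC 9D.
U+8BB9A: 4-byte form → F2 8B AE 9A.
U+10317: 4-byte form → F0 90 8C 97.
Concatenated (27 bytes): F0 93 8C 8C F0 BF 9A 9C F0 9D 9A AC E5 B0 A6 F1 AF BC 9D F2 8B AE 9A F0 90 8C 97.

F0 93 8C 8C F0 BF 9A 9C F0 9D 9A AC E5 B0 A6 F1 AF BC 9D F2 8B AE 9A F0 90 8C 97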